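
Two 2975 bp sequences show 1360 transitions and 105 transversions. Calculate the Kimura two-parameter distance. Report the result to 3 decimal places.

1.512

P = 1360/2975 ≈ 0.457143 and Q = 105/2975 ≈ 0.035294.
Under the Kimura two-parameter model, d = −½ ln(1 − 2P − Q) − ¼ ln(1 − 2Q).
1 − 2P − Q = 0.05042, giving −½ ln(0.05042) = 1.493684.
1 − 2Q = 0.929412, giving −¼ ln(0.929412) = 0.018301.
d = 1.493684 + 0.018301 = 1.511985.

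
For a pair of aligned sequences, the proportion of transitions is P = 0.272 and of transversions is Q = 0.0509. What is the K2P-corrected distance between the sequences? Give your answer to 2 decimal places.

Under the Kimura two-parameter model, d = −½ ln(1 − 2P − Q) − ¼ ln(1 − 2Q).
1 − 2P − Q = 0.4051, giving −½ ln(0.4051) = 0.451811.
1 − 2Q = 0.8982, giving −¼ ln(0.8982) = 0.026841.
d = 0.451811 + 0.026841 = 0.478652.

0.48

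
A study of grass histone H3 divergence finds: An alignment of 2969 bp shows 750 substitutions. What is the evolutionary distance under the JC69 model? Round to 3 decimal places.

0.308

p = 750/2969 ≈ 0.25261.
d = −(3/4) ln(1 − 4p/3) = −0.75 ln(1 − 0.336813) = −0.75 ln(0.663187)
  = −0.75 × (-0.410698) = 0.308024 substitutions/site.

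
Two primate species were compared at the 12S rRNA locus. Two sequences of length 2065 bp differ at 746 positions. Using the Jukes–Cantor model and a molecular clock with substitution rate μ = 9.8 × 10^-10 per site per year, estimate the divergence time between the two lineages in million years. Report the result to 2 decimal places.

251.46

p = 746/2065 ≈ 0.361259.
d = −(3/4) ln(1 − 4p/3) = −0.75 ln(1 − 0.481679) = −0.75 ln(0.518321)
  = −0.75 × (-0.657161) = 0.492871 substitutions/site.
Under a molecular clock d = 2μt, so t = d/(2μ) = 0.492871 / (2 × 9.8 × 10^-10) = 251.46 million years.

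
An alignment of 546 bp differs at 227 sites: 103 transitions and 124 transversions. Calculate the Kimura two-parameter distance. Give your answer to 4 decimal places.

0.6151

P = 103/546 ≈ 0.188645 and Q = 124/546 ≈ 0.227106.
Under the Kimura two-parameter model, d = −½ ln(1 − 2P − Q) − ¼ ln(1 − 2Q).
1 − 2P − Q = 0.395604, giving −½ ln(0.395604) = 0.463671.
1 − 2Q = 0.545788, giving −¼ ln(0.545788) = 0.151381.
d = 0.463671 + 0.151381 = 0.615052.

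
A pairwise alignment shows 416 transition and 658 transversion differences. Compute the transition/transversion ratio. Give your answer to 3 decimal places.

0.632

R = 416/658 = 0.632218… ≈ 0.632 (to 3 d.p.).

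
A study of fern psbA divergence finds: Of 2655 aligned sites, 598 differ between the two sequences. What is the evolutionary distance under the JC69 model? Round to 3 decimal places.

0.268

p = 598/2655 ≈ 0.225235.
d = −(3/4) ln(1 − 4p/3) = −0.75 ln(1 − 0.300313) = −0.75 ln(0.699687)
  = −0.75 × (-0.357122) = 0.267842 substitutions/site.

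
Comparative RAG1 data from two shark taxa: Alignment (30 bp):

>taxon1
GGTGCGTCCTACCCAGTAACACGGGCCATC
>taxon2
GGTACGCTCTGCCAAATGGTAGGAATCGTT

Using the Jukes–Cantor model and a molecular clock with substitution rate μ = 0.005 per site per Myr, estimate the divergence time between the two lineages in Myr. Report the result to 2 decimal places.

The sequences differ at 15 of 30 sites, so p = 15/30 = 0.5.
d = −(3/4) ln(1 − 4p/3) = −0.75 ln(1 − 0.666667) = −0.75 ln(0.333333)
  = −0.75 × (-1.098613) = 0.823960 substitutions/site.
Under a molecular clock d = 2μt, so t = d/(2μ) = 0.823960 / (2 × 0.005) = 82.40 Myr.

82.40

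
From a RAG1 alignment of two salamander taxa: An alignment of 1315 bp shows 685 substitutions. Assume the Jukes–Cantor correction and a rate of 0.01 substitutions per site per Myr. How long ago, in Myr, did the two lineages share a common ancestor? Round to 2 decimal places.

44.47

p = 685/1315 ≈ 0.520913.
d = −(3/4) ln(1 − 4p/3) = −0.75 ln(1 − 0.694551) = −0.75 ln(0.305449)
  = −0.75 × (-1.185972) = 0.889479 substitutions/site.
Under a molecular clock d = 2μt, so t = d/(2μ) = 0.889479 / (2 × 0.01) = 44.47 Myr.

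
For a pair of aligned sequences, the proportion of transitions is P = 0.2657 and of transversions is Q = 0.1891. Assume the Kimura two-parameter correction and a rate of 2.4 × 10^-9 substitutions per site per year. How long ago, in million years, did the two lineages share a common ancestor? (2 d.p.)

157.53

Under the Kimura two-parameter model, d = −½ ln(1 − 2P − Q) − ¼ ln(1 − 2Q).
1 − 2P − Q = 0.2795, giving −½ ln(0.2795) = 0.637376.
1 − 2Q = 0.6218, giving −¼ ln(0.6218) = 0.118784.
d = 0.637376 + 0.118784 = 0.756160.
Under a molecular clock d = 2μt, so t = d/(2μ) = 0.756160 / (2 × 2.4 × 10^-9) = 157.53 million years.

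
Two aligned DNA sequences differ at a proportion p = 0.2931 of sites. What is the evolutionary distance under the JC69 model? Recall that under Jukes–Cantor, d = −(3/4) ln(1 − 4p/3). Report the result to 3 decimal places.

0.372

d = −(3/4) ln(1 − 4p/3) = −0.75 ln(1 − 0.3908) = −0.75 ln(0.6092)
  = −0.75 × (-0.495609) = 0.371707 substitutions/site.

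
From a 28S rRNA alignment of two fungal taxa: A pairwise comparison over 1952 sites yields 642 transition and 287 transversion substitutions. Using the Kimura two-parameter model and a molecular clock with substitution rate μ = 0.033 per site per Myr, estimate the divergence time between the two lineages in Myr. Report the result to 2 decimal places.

13.70

P = 642/1952 ≈ 0.328893 and Q = 287/1952 ≈ 0.147029.
Under the Kimura two-parameter model, d = −½ ln(1 − 2P − Q) − ¼ ln(1 − 2Q).
1 − 2P − Q = 0.195185, giving −½ ln(0.195185) = 0.816904.
1 − 2Q = 0.705942, giving −¼ ln(0.705942) = 0.087056.
d = 0.816904 + 0.087056 = 0.903960.
Under a molecular clock d = 2μt, so t = d/(2μ) = 0.903960 / (2 × 0.033) = 13.70 Myr.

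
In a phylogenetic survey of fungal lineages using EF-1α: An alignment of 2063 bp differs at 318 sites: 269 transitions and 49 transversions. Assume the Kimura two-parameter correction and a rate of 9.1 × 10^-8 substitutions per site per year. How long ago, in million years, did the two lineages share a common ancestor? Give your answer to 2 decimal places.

P = 269/2063 ≈ 0.130393 and Q = 49/2063 ≈ 0.023752.
Under the Kimura two-parameter model, d = −½ ln(1 − 2P − Q) − ¼ ln(1 − 2Q).
1 − 2P − Q = 0.715462, giving −½ ln(0.715462) = 0.167413.
1 − 2Q = 0.952496, giving −¼ ln(0.952496) = 0.012167.
d = 0.167413 + 0.012167 = 0.179580.
Under a molecular clock d = 2μt, so t = d/(2μ) = 0.179580 / (2 × 9.1 × 10^-8) = 0.99 million years.

0.99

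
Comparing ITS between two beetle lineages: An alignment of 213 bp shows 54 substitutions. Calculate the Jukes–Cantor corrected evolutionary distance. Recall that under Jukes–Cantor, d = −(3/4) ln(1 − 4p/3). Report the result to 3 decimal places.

p = 54/213 ≈ 0.253521.
d = −(3/4) ln(1 − 4p/3) = −0.75 ln(1 − 0.338028) = −0.75 ln(0.661972)
  = −0.75 × (-0.412532) = 0.309399 substitutions/site.

0.309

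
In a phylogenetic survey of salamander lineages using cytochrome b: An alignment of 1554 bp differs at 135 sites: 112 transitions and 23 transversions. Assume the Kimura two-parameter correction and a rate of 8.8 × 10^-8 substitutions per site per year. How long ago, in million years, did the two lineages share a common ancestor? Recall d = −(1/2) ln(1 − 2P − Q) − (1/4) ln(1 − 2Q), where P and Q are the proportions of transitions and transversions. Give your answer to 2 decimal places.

P = 112/1554 ≈ 0.072072 and Q = 23/1554 ≈ 0.014801.
Under the Kimura two-parameter model, d = −½ ln(1 − 2P − Q) − ¼ ln(1 − 2Q).
1 − 2P − Q = 0.841055, giving −½ ln(0.841055) = 0.086549.
1 − 2Q = 0.970398, giving −¼ ln(0.970398) = 0.007512.
d = 0.086549 + 0.007512 = 0.094061.
Under a molecular clock d = 2μt, so t = d/(2μ) = 0.094061 / (2 × 8.8 × 10^-8) = 0.53 million years.

0.53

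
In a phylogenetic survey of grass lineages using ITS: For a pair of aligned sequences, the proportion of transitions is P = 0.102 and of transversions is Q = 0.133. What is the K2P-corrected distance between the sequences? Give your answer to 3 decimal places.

Under the Kimura two-parameter model, d = −½ ln(1 − 2P − Q) − ¼ ln(1 − 2Q).
1 − 2P − Q = 0.663, giving −½ ln(0.663) = 0.205490.
1 − 2Q = 0.734, giving −¼ ln(0.734) = 0.077312.
d = 0.205490 + 0.077312 = 0.282802.

0.283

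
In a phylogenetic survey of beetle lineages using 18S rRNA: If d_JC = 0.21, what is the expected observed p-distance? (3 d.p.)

p = (3/4)(1 − e^(−4d/3)) = 0.75 × (1 − e^(-0.28)) = 0.75 × (1 − 0.755784) = 0.183162.

0.183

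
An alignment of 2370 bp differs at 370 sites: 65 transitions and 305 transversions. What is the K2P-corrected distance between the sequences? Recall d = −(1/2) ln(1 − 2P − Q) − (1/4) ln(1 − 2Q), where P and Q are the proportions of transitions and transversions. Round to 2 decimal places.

0.18

P = 65/2370 ≈ 0.027426 and Q = 305/2370 ≈ 0.128692.
Under the Kimura two-parameter model, d = −½ ln(1 − 2P − Q) − ¼ ln(1 − 2Q).
1 − 2P − Q = 0.816456, giving −½ ln(0.816456) = 0.101391.
1 − 2Q = 0.742616, giving −¼ ln(0.742616) = 0.074394.
d = 0.101391 + 0.074394 = 0.175785.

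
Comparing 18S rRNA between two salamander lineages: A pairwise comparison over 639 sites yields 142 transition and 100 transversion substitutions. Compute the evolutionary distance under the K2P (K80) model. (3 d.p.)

P = 142/639 ≈ 0.222222 and Q = 100/639 ≈ 0.156495.
Under the Kimura two-parameter model, d = −½ ln(1 − 2P − Q) − ¼ ln(1 − 2Q).
1 − 2P − Q = 0.399061, giving −½ ln(0.399061) = 0.459320.
1 − 2Q = 0.68701, giving −¼ ln(0.68701) = 0.093852.
d = 0.459320 + 0.093852 = 0.553172.

0.553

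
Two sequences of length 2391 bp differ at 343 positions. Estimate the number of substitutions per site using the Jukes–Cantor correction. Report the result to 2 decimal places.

0.16

p = 343/2391 ≈ 0.143455.
d = −(3/4) ln(1 − 4p/3) = −0.75 ln(1 − 0.191273) = −0.75 ln(0.808727)
  = −0.75 × (-0.212294) = 0.159221 substitutions/site.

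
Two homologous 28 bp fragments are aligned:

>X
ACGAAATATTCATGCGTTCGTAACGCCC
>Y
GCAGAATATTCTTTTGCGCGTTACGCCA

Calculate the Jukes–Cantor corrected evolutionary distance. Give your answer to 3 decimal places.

0.485

The sequences differ at 10 of 28 sites (1, 3, 4, 12, 14, 15, 17, 18, 22, 28), so p = 10/28 ≈ 0.357143.
d = −(3/4) ln(1 − 4p/3) = −0.75 ln(1 − 0.476191) = −0.75 ln(0.523809)
  = −0.75 × (-0.646628) = 0.484971 substitutions/site.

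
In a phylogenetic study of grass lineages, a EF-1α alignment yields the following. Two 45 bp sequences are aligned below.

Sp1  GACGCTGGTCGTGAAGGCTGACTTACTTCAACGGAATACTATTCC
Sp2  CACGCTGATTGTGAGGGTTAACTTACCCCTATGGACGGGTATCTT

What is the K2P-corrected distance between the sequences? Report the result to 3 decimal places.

Of 45 sites, 12 differences are transitions and 5 are transversions, so P = 12/45 ≈ 0.266667 and Q = 5/45 ≈ 0.111111.
Under the Kimura two-parameter model, d = −½ ln(1 − 2P − Q) − ¼ ln(1 − 2Q).
1 − 2P − Q = 0.355555, giving −½ ln(0.355555) = 0.517038.
1 − 2Q = 0.777778, giving −¼ ln(0.777778) = 0.062829.
d = 0.517038 + 0.062829 = 0.579867.

0.580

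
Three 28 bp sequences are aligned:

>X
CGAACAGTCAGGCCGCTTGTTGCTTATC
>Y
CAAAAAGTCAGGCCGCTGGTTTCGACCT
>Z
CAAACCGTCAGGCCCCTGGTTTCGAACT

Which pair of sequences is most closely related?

X–Y: 9/28 differ, p = 0.321, d = 0.420.
X–Z: 9/28 differ, p = 0.321, d = 0.420.
Y–Z: 4/28 differ, p = 0.143, d = 0.158.
The smallest distance is between Y and Z.

Y and Z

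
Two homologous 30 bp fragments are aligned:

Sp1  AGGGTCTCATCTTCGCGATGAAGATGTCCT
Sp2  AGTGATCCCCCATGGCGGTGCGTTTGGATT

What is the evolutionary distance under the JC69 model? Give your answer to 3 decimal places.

0.931

The sequences differ at 16 of 30 sites, so p = 16/30 ≈ 0.533333.
d = −(3/4) ln(1 − 4p/3) = −0.75 ln(1 − 0.711111) = −0.75 ln(0.288889)
  = −0.75 × (-1.241713) = 0.931285 substitutions/site.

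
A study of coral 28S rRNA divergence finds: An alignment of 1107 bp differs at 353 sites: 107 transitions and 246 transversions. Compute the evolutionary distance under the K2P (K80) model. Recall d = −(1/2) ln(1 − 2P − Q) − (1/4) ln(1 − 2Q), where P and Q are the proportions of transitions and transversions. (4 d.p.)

P = 107/1107 ≈ 0.096658 and Q = 246/1107 ≈ 0.222222.
Under the Kimura two-parameter model, d = −½ ln(1 − 2P − Q) − ¼ ln(1 − 2Q).
1 − 2P − Q = 0.584462, giving −½ ln(0.584462) = 0.268532.
1 − 2Q = 0.555556, giving −¼ ln(0.555556) = 0.146946.
d = 0.268532 + 0.146946 = 0.415478.

0.4155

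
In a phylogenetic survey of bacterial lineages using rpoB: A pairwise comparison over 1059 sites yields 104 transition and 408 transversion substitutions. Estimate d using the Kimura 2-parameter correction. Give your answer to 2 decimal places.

0.80

P = 104/1059 ≈ 0.098206 and Q = 408/1059 ≈ 0.385269.
Under the Kimura two-parameter model, d = −½ ln(1 − 2P − Q) − ¼ ln(1 − 2Q).
1 − 2P − Q = 0.418319, giving −½ ln(0.418319) = 0.435755.
1 − 2Q = 0.229462, giving −¼ ln(0.229462) = 0.368004.
d = 0.435755 + 0.368004 = 0.803759.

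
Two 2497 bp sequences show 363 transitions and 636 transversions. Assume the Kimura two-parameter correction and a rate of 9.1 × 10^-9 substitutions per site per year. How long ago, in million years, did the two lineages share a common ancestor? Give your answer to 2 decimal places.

P = 363/2497 ≈ 0.145374 and Q = 636/2497 ≈ 0.254706.
Under the Kimura two-parameter model, d = −½ ln(1 − 2P − Q) − ¼ ln(1 − 2Q).
1 − 2P − Q = 0.454546, giving −½ ln(0.454546) = 0.394228.
1 − 2Q = 0.490588, giving −¼ ln(0.490588) = 0.178038.
d = 0.394228 + 0.178038 = 0.572266.
Under a molecular clock d = 2μt, so t = d/(2μ) = 0.572266 / (2 × 9.1 × 10^-9) = 31.44 million years.

31.44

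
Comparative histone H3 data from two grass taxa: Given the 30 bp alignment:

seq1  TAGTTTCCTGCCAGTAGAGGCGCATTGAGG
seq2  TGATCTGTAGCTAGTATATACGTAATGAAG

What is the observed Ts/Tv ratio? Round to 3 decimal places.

Transitions are A↔G and C↔T; transversions are all other mismatches.
Transitions: 8. Transversions: 5.
R = 8/5 = 1.600.

1.600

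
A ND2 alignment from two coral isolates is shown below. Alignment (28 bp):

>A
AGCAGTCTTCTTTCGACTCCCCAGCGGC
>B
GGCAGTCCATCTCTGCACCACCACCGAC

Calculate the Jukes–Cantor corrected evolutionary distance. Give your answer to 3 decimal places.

The sequences differ at 13 of 28 sites, so p = 13/28 ≈ 0.464286.
d = −(3/4) ln(1 − 4p/3) = −0.75 ln(1 − 0.619048) = −0.75 ln(0.380952)
  = −0.75 × (-0.965082) = 0.723812 substitutions/site.

0.724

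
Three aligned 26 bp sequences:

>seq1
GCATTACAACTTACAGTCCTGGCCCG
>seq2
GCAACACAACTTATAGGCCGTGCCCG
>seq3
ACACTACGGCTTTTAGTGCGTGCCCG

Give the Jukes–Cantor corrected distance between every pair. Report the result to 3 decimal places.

d(seq1,seq2) = 0.276, d(seq1,seq3) = 0.464, d(seq2,seq3) = 0.396

seq1–seq2: 6/26 sites differ → p ≈ 0.230769, d = −0.75 ln(1 − 0.307692) = 0.275793 ≈ 0.276.
seq1–seq3: 9/26 sites differ → p ≈ 0.346154, d = −0.75 ln(1 − 0.461539) = 0.464280 ≈ 0.464.
seq2–seq3: 8/26 sites differ → p ≈ 0.307692, d = −0.75 ln(1 − 0.410256) = 0.396050 ≈ 0.396.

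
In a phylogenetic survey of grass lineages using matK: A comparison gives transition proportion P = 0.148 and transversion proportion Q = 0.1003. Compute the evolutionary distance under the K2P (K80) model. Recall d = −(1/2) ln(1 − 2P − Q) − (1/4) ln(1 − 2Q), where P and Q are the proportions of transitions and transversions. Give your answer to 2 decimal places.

0.31

Under the Kimura two-parameter model, d = −½ ln(1 − 2P − Q) − ¼ ln(1 − 2Q).
1 − 2P − Q = 0.6037, giving −½ ln(0.6037) = 0.252339.
1 − 2Q = 0.7994, giving −¼ ln(0.7994) = 0.055973.
d = 0.252339 + 0.055973 = 0.308312.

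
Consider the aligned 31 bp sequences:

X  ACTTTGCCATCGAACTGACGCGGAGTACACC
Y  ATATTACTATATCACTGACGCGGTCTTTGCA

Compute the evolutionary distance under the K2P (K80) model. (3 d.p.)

0.616

Of 31 sites, 5 differences are transitions and 8 are transversions, so P = 5/31 ≈ 0.16129 and Q = 8/31 ≈ 0.258065.
Under the Kimura two-parameter model, d = −½ ln(1 − 2P − Q) − ¼ ln(1 − 2Q).
1 − 2P − Q = 0.419355, giving −½ ln(0.419355) = 0.434519.
1 − 2Q = 0.48387, giving −¼ ln(0.48387) = 0.181485.
d = 0.434519 + 0.181485 = 0.616004.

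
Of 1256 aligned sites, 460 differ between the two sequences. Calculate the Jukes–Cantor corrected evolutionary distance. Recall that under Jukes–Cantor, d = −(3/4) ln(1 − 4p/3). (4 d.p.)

0.5025

p = 460/1256 ≈ 0.366242.
d = −(3/4) ln(1 − 4p/3) = −0.75 ln(1 − 0.488323) = −0.75 ln(0.511677)
  = −0.75 × (-0.670062) = 0.502547 substitutions/site.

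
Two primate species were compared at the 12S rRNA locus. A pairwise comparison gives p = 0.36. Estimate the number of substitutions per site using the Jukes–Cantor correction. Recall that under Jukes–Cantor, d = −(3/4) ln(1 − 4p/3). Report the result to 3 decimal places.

0.490

d = −(3/4) ln(1 − 4p/3) = −0.75 ln(1 − 0.48) = −0.75 ln(0.52)
  = −0.75 × (-0.653926) = 0.490445 substitutions/site.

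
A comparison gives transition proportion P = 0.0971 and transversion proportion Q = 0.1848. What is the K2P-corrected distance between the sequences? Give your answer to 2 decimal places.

Under the Kimura two-parameter model, d = −½ ln(1 − 2P − Q) − ¼ ln(1 − 2Q).
1 − 2P − Q = 0.621, giving −½ ln(0.621) = 0.238212.
1 − 2Q = 0.6304, giving −¼ ln(0.6304) = 0.115350.
d = 0.238212 + 0.115350 = 0.353562.

0.35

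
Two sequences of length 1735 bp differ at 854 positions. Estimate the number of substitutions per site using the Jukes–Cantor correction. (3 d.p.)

0.801

p = 854/1735 ≈ 0.492219.
d = −(3/4) ln(1 − 4p/3) = −0.75 ln(1 − 0.656292) = −0.75 ln(0.343708)
  = −0.75 × (-1.067963) = 0.800972 substitutions/site.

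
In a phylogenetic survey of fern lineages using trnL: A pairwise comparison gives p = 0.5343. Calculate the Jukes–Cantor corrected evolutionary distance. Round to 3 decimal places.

d = −(3/4) ln(1 − 4p/3) = −0.75 ln(1 − 0.7124) = −0.75 ln(0.2876)
  = −0.75 × (-1.246185) = 0.934639 substitutions/site.

0.935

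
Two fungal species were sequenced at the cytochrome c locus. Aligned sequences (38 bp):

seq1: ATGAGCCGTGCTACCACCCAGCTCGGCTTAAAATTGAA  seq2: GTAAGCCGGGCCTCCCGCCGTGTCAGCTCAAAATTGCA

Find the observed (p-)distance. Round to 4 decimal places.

The sequences differ at 13 of 38 positions.
p = 13/38 = 0.342105… ≈ 0.3421 (to 4 d.p.).

0.3421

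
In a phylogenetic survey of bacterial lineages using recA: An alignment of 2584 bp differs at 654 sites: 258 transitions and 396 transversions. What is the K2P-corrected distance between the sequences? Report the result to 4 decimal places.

0.3092

P = 258/2584 ≈ 0.099845 and Q = 396/2584 ≈ 0.153251.
Under the Kimura two-parameter model, d = −½ ln(1 − 2P − Q) − ¼ ln(1 − 2Q).
1 − 2P − Q = 0.647059, giving −½ ln(0.647059) = 0.217659.
1 − 2Q = 0.693498, giving −¼ ln(0.693498) = 0.091502.
d = 0.217659 + 0.091502 = 0.309161.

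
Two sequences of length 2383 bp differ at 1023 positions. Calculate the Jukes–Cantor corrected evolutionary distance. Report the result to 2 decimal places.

p = 1023/2383 ≈ 0.429291.
d = −(3/4) ln(1 − 4p/3) = −0.75 ln(1 − 0.572388) = −0.75 ln(0.427612)
  = −0.75 × (-0.849539) = 0.637154 substitutions/site.

0.64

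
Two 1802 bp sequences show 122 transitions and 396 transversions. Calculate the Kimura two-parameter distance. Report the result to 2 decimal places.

0.36

P = 122/1802 ≈ 0.067703 and Q = 396/1802 ≈ 0.219756.
Under the Kimura two-parameter model, d = −½ ln(1 − 2P − Q) − ¼ ln(1 − 2Q).
1 − 2P − Q = 0.644838, giving −½ ln(0.644838) = 0.219378.
1 − 2Q = 0.560488, giving −¼ ln(0.560488) = 0.144737.
d = 0.219378 + 0.144737 = 0.364115.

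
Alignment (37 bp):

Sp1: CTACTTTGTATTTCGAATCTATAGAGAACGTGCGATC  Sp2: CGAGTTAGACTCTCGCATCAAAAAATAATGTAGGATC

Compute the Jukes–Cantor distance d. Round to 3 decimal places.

0.527

The sequences differ at 14 of 37 sites, so p = 14/37 ≈ 0.378378.
d = −(3/4) ln(1 − 4p/3) = −0.75 ln(1 − 0.504504) = −0.75 ln(0.495496)
  = −0.75 × (-0.702196) = 0.526647 substitutions/site.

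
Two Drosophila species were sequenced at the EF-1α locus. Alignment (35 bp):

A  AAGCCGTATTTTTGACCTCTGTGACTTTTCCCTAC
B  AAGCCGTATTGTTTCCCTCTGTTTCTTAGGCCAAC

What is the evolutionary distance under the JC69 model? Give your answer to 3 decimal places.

0.315

The sequences differ at 9 of 35 sites (11, 14, 15, 23, 24, 28, 29, 30, 33), so p = 9/35 ≈ 0.257143.
d = −(3/4) ln(1 − 4p/3) = −0.75 ln(1 − 0.342857) = −0.75 ln(0.657143)
  = −0.75 × (-0.419854) = 0.314891 substitutions/site.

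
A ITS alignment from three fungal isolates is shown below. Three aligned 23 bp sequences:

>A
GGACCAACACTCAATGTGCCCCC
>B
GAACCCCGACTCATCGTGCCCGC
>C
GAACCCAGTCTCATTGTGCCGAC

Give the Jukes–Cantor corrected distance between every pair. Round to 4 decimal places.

A–B: 7/23 sites differ → p ≈ 0.304348, d = −0.75 ln(1 − 0.405797) = 0.390401 ≈ 0.3904.
A–C: 7/23 sites differ → p ≈ 0.304348, d = −0.75 ln(1 − 0.405797) = 0.390401 ≈ 0.3904.
B–C: 5/23 sites differ → p ≈ 0.217391, d = −0.75 ln(1 − 0.289855) = 0.256715 ≈ 0.2567.

d(A,B) = 0.3904, d(A,C) = 0.3904, d(B,C) = 0.2567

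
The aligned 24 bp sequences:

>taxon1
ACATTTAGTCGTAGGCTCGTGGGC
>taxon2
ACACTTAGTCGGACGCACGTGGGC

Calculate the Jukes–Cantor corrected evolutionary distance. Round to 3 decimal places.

0.188

The sequences differ at 4 of 24 sites (4, 12, 14, 17), so p = 4/24 ≈ 0.166667.
d = −(3/4) ln(1 − 4p/3) = −0.75 ln(1 − 0.222223) = −0.75 ln(0.777777)
  = −0.75 × (-0.251315) = 0.188486 substitutions/site.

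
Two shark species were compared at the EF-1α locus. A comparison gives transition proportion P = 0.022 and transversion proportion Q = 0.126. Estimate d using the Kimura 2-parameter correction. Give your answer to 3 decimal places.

Under the Kimura two-parameter model, d = −½ ln(1 − 2P − Q) − ¼ ln(1 − 2Q).
1 − 2P − Q = 0.83, giving −½ ln(0.83) = 0.093165.
1 − 2Q = 0.748, giving −¼ ln(0.748) = 0.072588.
d = 0.093165 + 0.072588 = 0.165753.

0.166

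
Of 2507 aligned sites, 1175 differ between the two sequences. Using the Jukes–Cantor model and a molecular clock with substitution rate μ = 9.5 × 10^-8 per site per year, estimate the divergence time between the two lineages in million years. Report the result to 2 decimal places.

p = 1175/2507 ≈ 0.468688.
d = −(3/4) ln(1 − 4p/3) = −0.75 ln(1 − 0.624917) = −0.75 ln(0.375083)
  = −0.75 × (-0.980608) = 0.735456 substitutions/site.
Under a molecular clock d = 2μt, so t = d/(2μ) = 0.735456 / (2 × 9.5 × 10^-8) = 3.87 million years.

3.87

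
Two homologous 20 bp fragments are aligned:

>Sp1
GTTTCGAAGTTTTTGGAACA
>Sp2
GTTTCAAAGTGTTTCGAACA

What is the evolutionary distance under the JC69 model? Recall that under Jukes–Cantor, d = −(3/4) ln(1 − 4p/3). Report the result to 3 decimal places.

0.167

The sequences differ at 3 of 20 sites (6, 11, 15), so p = 3/20 = 0.15.
d = −(3/4) ln(1 − 4p/3) = −0.75 ln(1 − 0.2) = −0.75 ln(0.8)
  = −0.75 × (-0.223144) = 0.167358 substitutions/site.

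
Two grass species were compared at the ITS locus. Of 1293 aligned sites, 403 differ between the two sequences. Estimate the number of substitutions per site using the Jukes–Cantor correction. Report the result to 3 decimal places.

p = 403/1293 ≈ 0.311678.
d = −(3/4) ln(1 − 4p/3) = −0.75 ln(1 − 0.415571) = −0.75 ln(0.584429)
  = −0.75 × (-0.537120) = 0.402840 substitutions/site.

0.403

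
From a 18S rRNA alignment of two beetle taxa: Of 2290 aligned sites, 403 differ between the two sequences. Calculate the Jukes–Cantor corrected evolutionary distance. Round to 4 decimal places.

p = 403/2290 ≈ 0.175983.
d = −(3/4) ln(1 − 4p/3) = −0.75 ln(1 − 0.234644) = −0.75 ln(0.765356)
  = −0.75 × (-0.267414) = 0.200561 substitutions/site.

0.2006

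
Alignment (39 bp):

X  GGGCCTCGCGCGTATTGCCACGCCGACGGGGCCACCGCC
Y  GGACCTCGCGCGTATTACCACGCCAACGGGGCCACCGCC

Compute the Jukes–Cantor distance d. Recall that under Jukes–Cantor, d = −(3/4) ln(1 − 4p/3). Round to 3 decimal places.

0.081

The sequences differ at 3 of 39 sites (3, 17, 25), so p = 3/39 ≈ 0.076923.
d = −(3/4) ln(1 − 4p/3) = −0.75 ln(1 − 0.102564) = −0.75 ln(0.897436)
  = −0.75 × (-0.108213) = 0.081160 substitutions/site.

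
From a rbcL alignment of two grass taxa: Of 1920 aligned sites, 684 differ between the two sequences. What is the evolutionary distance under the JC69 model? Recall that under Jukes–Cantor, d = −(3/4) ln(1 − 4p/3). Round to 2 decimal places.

p = 684/1920 = 0.35625.
d = −(3/4) ln(1 − 4p/3) = −0.75 ln(1 − 0.475) = −0.75 ln(0.525)
  = −0.75 × (-0.644357) = 0.483268 substitutions/site.

0.48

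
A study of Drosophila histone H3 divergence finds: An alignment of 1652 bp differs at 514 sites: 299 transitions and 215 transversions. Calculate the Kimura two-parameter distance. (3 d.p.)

0.414

P = 299/1652 ≈ 0.180993 and Q = 215/1652 ≈ 0.130145.
Under the Kimura two-parameter model, d = −½ ln(1 − 2P − Q) − ¼ ln(1 − 2Q).
1 − 2P − Q = 0.507869, giving −½ ln(0.507869) = 0.338766.
1 − 2Q = 0.73971, giving −¼ ln(0.73971) = 0.075374.
d = 0.338766 + 0.075374 = 0.414140.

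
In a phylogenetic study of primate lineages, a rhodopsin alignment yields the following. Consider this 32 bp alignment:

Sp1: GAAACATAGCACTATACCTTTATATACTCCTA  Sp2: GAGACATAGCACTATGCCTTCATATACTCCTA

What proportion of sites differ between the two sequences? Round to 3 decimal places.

The sequences differ at 3 of 32 positions (sites 3, 16, 21).
p = 3/32 = 0.09375 ≈ 0.094 (to 3 d.p.).

0.094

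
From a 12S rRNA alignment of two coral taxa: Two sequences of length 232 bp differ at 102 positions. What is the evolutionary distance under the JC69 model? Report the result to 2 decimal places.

0.66

p = 102/232 ≈ 0.439655.
d = −(3/4) ln(1 − 4p/3) = −0.75 ln(1 − 0.586207) = −0.75 ln(0.413793)
  = −0.75 × (-0.882389) = 0.661792 substitutions/site.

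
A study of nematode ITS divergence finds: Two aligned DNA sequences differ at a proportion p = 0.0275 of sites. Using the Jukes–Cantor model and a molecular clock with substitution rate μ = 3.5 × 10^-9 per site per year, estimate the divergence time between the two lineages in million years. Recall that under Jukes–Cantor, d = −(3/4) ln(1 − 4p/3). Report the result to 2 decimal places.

d = −(3/4) ln(1 − 4p/3) = −0.75 ln(1 − 0.036667) = −0.75 ln(0.963333)
  = −0.75 × (-0.037356) = 0.028017 substitutions/site.
Under a molecular clock d = 2μt, so t = d/(2μ) = 0.028017 / (2 × 3.5 × 10^-9) = 4.00 million years.

4.00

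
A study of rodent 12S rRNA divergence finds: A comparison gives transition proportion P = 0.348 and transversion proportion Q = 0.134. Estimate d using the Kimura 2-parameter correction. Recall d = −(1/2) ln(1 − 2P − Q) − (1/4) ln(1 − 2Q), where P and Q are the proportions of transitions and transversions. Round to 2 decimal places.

0.96

Under the Kimura two-parameter model, d = −½ ln(1 − 2P − Q) − ¼ ln(1 − 2Q).
1 − 2P − Q = 0.17, giving −½ ln(0.17) = 0.885978.
1 − 2Q = 0.732, giving −¼ ln(0.732) = 0.077994.
d = 0.885978 + 0.077994 = 0.963972.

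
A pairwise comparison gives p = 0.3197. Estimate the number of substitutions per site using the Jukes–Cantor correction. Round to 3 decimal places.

0.417

d = −(3/4) ln(1 − 4p/3) = −0.75 ln(1 − 0.426267) = −0.75 ln(0.573733)
  = −0.75 × (-0.555591) = 0.416693 substitutions/site.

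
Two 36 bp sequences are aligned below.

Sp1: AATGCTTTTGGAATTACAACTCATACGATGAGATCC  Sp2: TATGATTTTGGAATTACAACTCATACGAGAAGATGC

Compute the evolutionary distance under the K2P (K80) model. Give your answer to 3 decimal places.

0.154

Of 36 sites, 1 differences are transitions and 4 are transversions, so P = 1/36 ≈ 0.027778 and Q = 4/36 ≈ 0.111111.
Under the Kimura two-parameter model, d = −½ ln(1 − 2P − Q) − ¼ ln(1 − 2Q).
1 − 2P − Q = 0.833333, giving −½ ln(0.833333) = 0.091161.
1 − 2Q = 0.777778, giving −¼ ln(0.777778) = 0.062829.
d = 0.091161 + 0.062829 = 0.153990.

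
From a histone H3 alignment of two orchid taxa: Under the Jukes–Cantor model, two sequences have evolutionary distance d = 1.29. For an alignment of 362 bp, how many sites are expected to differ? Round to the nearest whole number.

223

Invert JC69: p = (3/4)(1 − e^(−4d/3)) = 0.75 × (1 − e^(-1.72)) = 0.75 × (1 − 0.179066) = 0.615701.
Expected differing sites = pL ≈ 0.615701 × 362 = 222.883762 ≈ 223.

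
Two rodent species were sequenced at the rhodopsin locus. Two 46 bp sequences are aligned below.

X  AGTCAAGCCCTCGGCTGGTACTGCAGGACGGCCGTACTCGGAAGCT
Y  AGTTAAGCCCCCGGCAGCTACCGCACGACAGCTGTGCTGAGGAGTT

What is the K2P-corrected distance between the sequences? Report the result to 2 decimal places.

Of 46 sites, 9 differences are transitions and 4 are transversions, so P = 9/46 ≈ 0.195652 and Q = 4/46 ≈ 0.086957.
Under the Kimura two-parameter model, d = −½ ln(1 − 2P − Q) − ¼ ln(1 − 2Q).
1 − 2P − Q = 0.521739, giving −½ ln(0.521739) = 0.325294.
1 − 2Q = 0.826086, giving −¼ ln(0.826086) = 0.047764.
d = 0.325294 + 0.047764 = 0.373058.

0.37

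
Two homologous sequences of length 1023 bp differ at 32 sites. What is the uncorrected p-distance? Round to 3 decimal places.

p = 32/1023 = 0.031280… ≈ 0.031 (to 3 d.p.).

0.031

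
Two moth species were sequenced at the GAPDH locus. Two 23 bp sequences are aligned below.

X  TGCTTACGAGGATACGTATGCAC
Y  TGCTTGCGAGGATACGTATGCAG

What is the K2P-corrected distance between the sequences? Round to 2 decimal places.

0.09

Of 23 sites, 1 differences are transitions and 1 are transversions, so P = 1/23 ≈ 0.043478 and Q = 1/23 ≈ 0.043478.
Under the Kimura two-parameter model, d = −½ ln(1 − 2P − Q) − ¼ ln(1 − 2Q).
1 − 2P − Q = 0.869566, giving −½ ln(0.869566) = 0.069881.
1 − 2Q = 0.913044, giving −¼ ln(0.913044) = 0.022743.
d = 0.069881 + 0.022743 = 0.092624.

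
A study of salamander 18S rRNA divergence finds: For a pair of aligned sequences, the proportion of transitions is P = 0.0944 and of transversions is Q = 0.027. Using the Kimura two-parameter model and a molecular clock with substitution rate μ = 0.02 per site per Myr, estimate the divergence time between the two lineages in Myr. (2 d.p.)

Under the Kimura two-parameter model, d = −½ ln(1 − 2P − Q) − ¼ ln(1 − 2Q).
1 − 2P − Q = 0.7842, giving −½ ln(0.7842) = 0.121546.
1 − 2Q = 0.946, giving −¼ ln(0.946) = 0.013878.
d = 0.121546 + 0.013878 = 0.135424.
Under a molecular clock d = 2μt, so t = d/(2μ) = 0.135424 / (2 × 0.02) = 3.39 Myr.

3.39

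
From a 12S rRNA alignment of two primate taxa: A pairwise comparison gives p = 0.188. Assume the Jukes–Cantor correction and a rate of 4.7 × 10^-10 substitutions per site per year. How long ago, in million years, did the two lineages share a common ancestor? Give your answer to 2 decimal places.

230.24

d = −(3/4) ln(1 − 4p/3) = −0.75 ln(1 − 0.250667) = −0.75 ln(0.749333)
  = −0.75 × (-0.288572) = 0.216429 substitutions/site.
Under a molecular clock d = 2μt, so t = d/(2μ) = 0.216429 / (2 × 4.7 × 10^-10) = 230.24 million years.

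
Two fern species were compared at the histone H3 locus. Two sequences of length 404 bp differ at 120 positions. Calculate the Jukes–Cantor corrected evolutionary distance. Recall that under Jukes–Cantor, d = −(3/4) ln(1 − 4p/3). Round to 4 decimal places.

p = 120/404 ≈ 0.29703.
d = −(3/4) ln(1 − 4p/3) = −0.75 ln(1 − 0.39604) = −0.75 ln(0.60396)
  = −0.75 × (-0.504247) = 0.378185 substitutions/site.

0.3782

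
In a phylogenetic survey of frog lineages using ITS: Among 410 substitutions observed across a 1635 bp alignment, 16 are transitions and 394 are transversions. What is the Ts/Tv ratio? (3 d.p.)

R = 16/394 = 0.040609… ≈ 0.041 (to 3 d.p.).

0.041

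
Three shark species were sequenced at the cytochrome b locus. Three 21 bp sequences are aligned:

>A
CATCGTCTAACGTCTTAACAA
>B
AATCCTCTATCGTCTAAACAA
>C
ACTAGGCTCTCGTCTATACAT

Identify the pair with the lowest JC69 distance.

A–B: 4/21 differ, p = 0.190, d = 0.220.
A–C: 9/21 differ, p = 0.429, d = 0.635.
B–C: 7/21 differ, p = 0.333, d = 0.441.
The smallest distance is between A and B.

A and B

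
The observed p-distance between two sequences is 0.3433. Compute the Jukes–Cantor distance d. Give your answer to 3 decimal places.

d = −(3/4) ln(1 − 4p/3) = −0.75 ln(1 − 0.457733) = −0.75 ln(0.542267)
  = −0.75 × (-0.611997) = 0.458998 substitutions/site.

0.459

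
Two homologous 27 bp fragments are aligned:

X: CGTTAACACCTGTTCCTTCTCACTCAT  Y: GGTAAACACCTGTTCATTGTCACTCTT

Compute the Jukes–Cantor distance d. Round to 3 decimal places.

0.213

The sequences differ at 5 of 27 sites (1, 4, 16, 19, 26), so p = 5/27 ≈ 0.185185.
d = −(3/4) ln(1 − 4p/3) = −0.75 ln(1 − 0.246913) = −0.75 ln(0.753087)
  = −0.75 × (-0.283575) = 0.212681 substitutions/site.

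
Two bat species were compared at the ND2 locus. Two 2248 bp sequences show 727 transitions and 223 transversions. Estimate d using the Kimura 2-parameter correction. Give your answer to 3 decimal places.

P = 727/2248 ≈ 0.323399 and Q = 223/2248 ≈ 0.099199.
Under the Kimura two-parameter model, d = −½ ln(1 − 2P − Q) − ¼ ln(1 − 2Q).
1 − 2P − Q = 0.254003, giving −½ ln(0.254003) = 0.685205.
1 − 2Q = 0.801602, giving −¼ ln(0.801602) = 0.055286.
d = 0.685205 + 0.055286 = 0.740491.

0.740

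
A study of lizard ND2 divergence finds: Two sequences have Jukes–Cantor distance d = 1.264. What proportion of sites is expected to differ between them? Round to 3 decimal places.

p = (3/4)(1 − e^(−4d/3)) = 0.75 × (1 − e^(-1.685333)) = 0.75 × (1 − 0.185383) = 0.610963.

0.611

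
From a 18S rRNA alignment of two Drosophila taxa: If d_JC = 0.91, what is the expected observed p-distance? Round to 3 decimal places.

0.527

p = (3/4)(1 − e^(−4d/3)) = 0.75 × (1 − e^(-1.213333)) = 0.75 × (1 − 0.297205) = 0.527096.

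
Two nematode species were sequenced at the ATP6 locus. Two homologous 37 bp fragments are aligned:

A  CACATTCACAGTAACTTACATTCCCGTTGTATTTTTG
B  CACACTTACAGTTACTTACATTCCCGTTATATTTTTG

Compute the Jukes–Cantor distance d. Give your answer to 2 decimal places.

0.12

The sequences differ at 4 of 37 sites (5, 7, 13, 29), so p = 4/37 ≈ 0.108108.
d = −(3/4) ln(1 − 4p/3) = −0.75 ln(1 − 0.144144) = −0.75 ln(0.855856)
  = −0.75 × (-0.155653) = 0.116740 substitutions/site.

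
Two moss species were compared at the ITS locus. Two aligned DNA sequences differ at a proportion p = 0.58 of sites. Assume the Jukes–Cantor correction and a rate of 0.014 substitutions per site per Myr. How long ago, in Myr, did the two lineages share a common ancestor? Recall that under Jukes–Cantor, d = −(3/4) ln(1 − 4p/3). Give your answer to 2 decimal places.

d = −(3/4) ln(1 − 4p/3) = −0.75 ln(1 − 0.773333) = −0.75 ln(0.226667)
  = −0.75 × (-1.484273) = 1.113205 substitutions/site.
Under a molecular clock d = 2μt, so t = d/(2μ) = 1.113205 / (2 × 0.014) = 39.76 Myr.

39.76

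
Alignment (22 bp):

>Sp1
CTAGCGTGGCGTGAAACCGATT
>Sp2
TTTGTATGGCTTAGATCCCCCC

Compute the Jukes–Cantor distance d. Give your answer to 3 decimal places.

0.974

The sequences differ at 12 of 22 sites, so p = 12/22 ≈ 0.545455.
d = −(3/4) ln(1 − 4p/3) = −0.75 ln(1 − 0.727273) = −0.75 ln(0.272727)
  = −0.75 × (-1.299284) = 0.974463 substitutions/site.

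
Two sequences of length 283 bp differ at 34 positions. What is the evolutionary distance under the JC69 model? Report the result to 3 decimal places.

p = 34/283 ≈ 0.120141.
d = −(3/4) ln(1 − 4p/3) = −0.75 ln(1 − 0.160188) = −0.75 ln(0.839812)
  = −0.75 × (-0.174577) = 0.130933 substitutions/site.

0.131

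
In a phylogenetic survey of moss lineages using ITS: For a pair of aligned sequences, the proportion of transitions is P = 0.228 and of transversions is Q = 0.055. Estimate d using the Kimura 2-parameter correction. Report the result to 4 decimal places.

0.3868

Under the Kimura two-parameter model, d = −½ ln(1 − 2P − Q) − ¼ ln(1 − 2Q).
1 − 2P − Q = 0.489, giving −½ ln(0.489) = 0.357696.
1 − 2Q = 0.89, giving −¼ ln(0.89) = 0.029133.
d = 0.357696 + 0.029133 = 0.386829.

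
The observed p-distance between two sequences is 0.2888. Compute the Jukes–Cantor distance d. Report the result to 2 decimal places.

0.36

d = −(3/4) ln(1 − 4p/3) = −0.75 ln(1 − 0.385067) = −0.75 ln(0.614933)
  = −0.75 × (-0.486242) = 0.364682 substitutions/site.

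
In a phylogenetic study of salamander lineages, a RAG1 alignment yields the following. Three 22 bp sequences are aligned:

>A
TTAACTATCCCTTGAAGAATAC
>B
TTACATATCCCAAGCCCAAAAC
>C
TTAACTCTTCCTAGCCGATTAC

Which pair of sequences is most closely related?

A–B: 8/22 differ, p = 0.364, d = 0.497.
A–C: 6/22 differ, p = 0.273, d = 0.339.
B–C: 8/22 differ, p = 0.364, d = 0.497.
The smallest distance is between A and C.

A and C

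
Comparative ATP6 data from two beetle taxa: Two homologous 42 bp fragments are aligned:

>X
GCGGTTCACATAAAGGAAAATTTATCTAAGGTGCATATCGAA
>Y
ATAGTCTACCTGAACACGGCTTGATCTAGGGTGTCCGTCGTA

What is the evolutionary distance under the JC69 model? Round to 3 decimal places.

0.756

The sequences differ at 20 of 42 sites, so p = 20/42 ≈ 0.47619.
d = −(3/4) ln(1 − 4p/3) = −0.75 ln(1 − 0.63492) = −0.75 ln(0.36508)
  = −0.75 × (-1.007639) = 0.755729 substitutions/site.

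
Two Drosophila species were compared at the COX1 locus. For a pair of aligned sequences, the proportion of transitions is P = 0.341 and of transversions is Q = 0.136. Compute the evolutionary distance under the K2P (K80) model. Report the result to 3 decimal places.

Under the Kimura two-parameter model, d = −½ ln(1 − 2P − Q) − ¼ ln(1 − 2Q).
1 − 2P − Q = 0.182, giving −½ ln(0.182) = 0.851874.
1 − 2Q = 0.728, giving −¼ ln(0.728) = 0.079364.
d = 0.851874 + 0.079364 = 0.931238.

0.931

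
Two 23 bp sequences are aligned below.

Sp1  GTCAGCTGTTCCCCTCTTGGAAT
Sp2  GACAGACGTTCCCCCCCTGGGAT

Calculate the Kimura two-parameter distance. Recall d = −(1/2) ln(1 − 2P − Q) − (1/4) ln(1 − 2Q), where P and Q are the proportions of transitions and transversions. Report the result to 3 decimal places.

0.333

Of 23 sites, 4 differences are transitions and 2 are transversions, so P = 4/23 ≈ 0.173913 and Q = 2/23 ≈ 0.086957.
Under the Kimura two-parameter model, d = −½ ln(1 − 2P − Q) − ¼ ln(1 − 2Q).
1 − 2P − Q = 0.565217, giving −½ ln(0.565217) = 0.285273.
1 − 2Q = 0.826086, giving −¼ ln(0.826086) = 0.047764.
d = 0.285273 + 0.047764 = 0.333037.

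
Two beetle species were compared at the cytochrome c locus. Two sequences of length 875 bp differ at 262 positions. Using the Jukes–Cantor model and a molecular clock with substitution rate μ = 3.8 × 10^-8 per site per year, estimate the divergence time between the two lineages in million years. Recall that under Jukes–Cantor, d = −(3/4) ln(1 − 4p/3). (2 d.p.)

5.03

p = 262/875 ≈ 0.299429.
d = −(3/4) ln(1 − 4p/3) = −0.75 ln(1 − 0.399239) = −0.75 ln(0.600761)
  = −0.75 × (-0.509558) = 0.382169 substitutions/site.
Under a molecular clock d = 2μt, so t = d/(2μ) = 0.382169 / (2 × 3.8 × 10^-8) = 5.03 million years.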